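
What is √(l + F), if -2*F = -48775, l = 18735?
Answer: √172490/2 ≈ 207.66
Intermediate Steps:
F = 48775/2 (F = -½*(-48775) = 48775/2 ≈ 24388.)
√(l + F) = √(18735 + 48775/2) = √(86245/2) = √172490/2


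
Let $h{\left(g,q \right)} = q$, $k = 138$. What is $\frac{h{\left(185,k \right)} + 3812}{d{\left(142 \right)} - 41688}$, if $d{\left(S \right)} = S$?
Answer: $- \frac{1975}{20773} \approx -0.095075$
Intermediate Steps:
$\frac{h{\left(185,k \right)} + 3812}{d{\left(142 \right)} - 41688} = \frac{138 + 3812}{142 - 41688} = \frac{3950}{-41546} = 3950 \left(- \frac{1}{41546}\right) = - \frac{1975}{20773}$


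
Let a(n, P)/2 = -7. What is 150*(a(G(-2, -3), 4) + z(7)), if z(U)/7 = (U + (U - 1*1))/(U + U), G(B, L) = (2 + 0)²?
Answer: -1125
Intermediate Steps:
G(B, L) = 4 (G(B, L) = 2² = 4)
a(n, P) = -14 (a(n, P) = 2*(-7) = -14)
z(U) = 7*(-1 + 2*U)/(2*U) (z(U) = 7*((U + (U - 1*1))/(U + U)) = 7*((U + (U - 1))/((2*U))) = 7*((U + (-1 + U))*(1/(2*U))) = 7*((-1 + 2*U)*(1/(2*U))) = 7*((-1 + 2*U)/(2*U)) = 7*(-1 + 2*U)/(2*U))
150*(a(G(-2, -3), 4) + z(7)) = 150*(-14 + (7 - 7/2/7)) = 150*(-14 + (7 - 7/2*⅐)) = 150*(-14 + (7 - ½)) = 150*(-14 + 13/2) = 150*(-15/2) = -1125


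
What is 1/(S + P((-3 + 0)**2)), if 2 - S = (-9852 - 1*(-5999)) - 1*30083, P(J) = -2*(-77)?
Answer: 1/34092 ≈ 2.9332e-5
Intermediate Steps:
P(J) = 154
S = 33938 (S = 2 - ((-9852 - 1*(-5999)) - 1*30083) = 2 - ((-9852 + 5999) - 30083) = 2 - (-3853 - 30083) = 2 - 1*(-33936) = 2 + 33936 = 33938)
1/(S + P((-3 + 0)**2)) = 1/(33938 + 154) = 1/34092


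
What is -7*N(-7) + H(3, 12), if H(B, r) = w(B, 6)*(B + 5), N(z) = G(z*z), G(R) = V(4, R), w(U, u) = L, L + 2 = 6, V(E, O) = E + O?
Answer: -339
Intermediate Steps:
L = 4 (L = -2 + 6 = 4)
w(U, u) = 4
G(R) = 4 + R
N(z) = 4 + z² (N(z) = 4 + z*z = 4 + z²)
H(B, r) = 20 + 4*B (H(B, r) = 4*(B + 5) = 4*(5 + B) = 20 + 4*B)
-7*N(-7) + H(3, 12) = -7*(4 + (-7)²) + (20 + 4*3) = -7*(4 + 49) + (20 + 12) = -7*53 + 32 = -371 + 32 = -339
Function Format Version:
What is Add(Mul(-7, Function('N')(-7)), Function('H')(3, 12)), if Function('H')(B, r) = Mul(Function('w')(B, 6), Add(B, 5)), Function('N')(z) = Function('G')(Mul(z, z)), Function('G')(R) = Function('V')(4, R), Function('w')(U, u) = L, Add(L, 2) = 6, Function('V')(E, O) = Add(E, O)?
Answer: -339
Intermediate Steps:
L = 4 (L = Add(-2, 6) = 4)
Function('w')(U, u) = 4
Function('G')(R) = Add(4, R)
Function('N')(z) = Add(4, Pow(z, 2)) (Function('N')(z) = Add(4, Mul(z, z)) = Add(4, Pow(z, 2)))
Function('H')(B, r) = Add(20, Mul(4, B)) (Function('H')(B, r) = Mul(4, Add(B, 5)) = Mul(4, Add(5, B)) = Add(20, Mul(4, B)))
Add(Mul(-7, Function('N')(-7)), Function('H')(3, 12)) = Add(Mul(-7, Add(4, Pow(-7, 2))), Add(20, Mul(4, 3))) = Add(Mul(-7, Add(4, 49)), Add(20, 12)) = Add(Mul(-7, 53), 32) = Add(-371, 32) = -339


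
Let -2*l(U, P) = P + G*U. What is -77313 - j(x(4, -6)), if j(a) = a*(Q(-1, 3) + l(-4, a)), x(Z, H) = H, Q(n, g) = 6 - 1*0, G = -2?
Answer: -77283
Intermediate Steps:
l(U, P) = U - P/2 (l(U, P) = -(P - 2*U)/2 = U - P/2)
Q(n, g) = 6 (Q(n, g) = 6 + 0 = 6)
j(a) = a*(2 - a/2) (j(a) = a*(6 + (-4 - a/2)) = a*(2 - a/2))
-77313 - j(x(4, -6)) = -77313 - (-6)*(4 - 1*(-6))/2 = -77313 - (-6)*(4 + 6)/2 = -77313 - (-6)*10/2 = -77313 - 1*(-30) = -77313 + 30 = -77283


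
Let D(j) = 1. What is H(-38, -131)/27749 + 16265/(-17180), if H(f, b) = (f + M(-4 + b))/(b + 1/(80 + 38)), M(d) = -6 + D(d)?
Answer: -1395247266865/1473756382748 ≈ -0.94673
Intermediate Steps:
M(d) = -5 (M(d) = -6 + 1 = -5)
H(f, b) = (-5 + f)/(1/118 + b) (H(f, b) = (f - 5)/(b + 1/(80 + 38)) = (-5 + f)/(b + 1/118) = (-5 + f)/(1/118 + b))
H(-38, -131)/27749 + 16265/(-17180) = (118*(-5 - 38)/(1 + 118*(-131)))/27749 + 16265/(-17180) = (118*(-43)/(1 - 15458))*(1/27749) + 16265*(-1/17180) = (118*(-43)/(-15457))*(1/27749) - 3253/3436 = (118*(-1/15457)*(-43))*(1/27749) - 3253/3436 = (5074/15457)*(1/27749) - 3253/3436 = 5074/428916293 - 3253/3436 = -1395247266865/1473756382748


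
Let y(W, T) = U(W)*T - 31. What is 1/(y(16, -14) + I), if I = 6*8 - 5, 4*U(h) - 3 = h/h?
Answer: -½ ≈ -0.50000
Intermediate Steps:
U(h) = 1 (U(h) = ¾ + (h/h)/4 = ¾ + (¼)*1 = ¾ + ¼ = 1)
y(W, T) = -31 + T (y(W, T) = 1*T - 31 = T - 31 = -31 + T)
I = 43 (I = 48 - 5 = 43)
1/(y(16, -14) + I) = 1/((-31 - 14) + 43) = 1/(-45 + 43) = 1/(-2) = -½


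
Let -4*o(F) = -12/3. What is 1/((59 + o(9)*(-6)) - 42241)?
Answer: -1/42188 ≈ -2.3703e-5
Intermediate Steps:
o(F) = 1 (o(F) = -(-3)/3 = -1/4*(-4) = 1)
1/((59 + o(9)*(-6)) - 42241) = 1/((59 + 1*(-6)) - 42241) = 1/((59 - 6) - 42241) = 1/(53 - 42241) = 1/(-42188) = -1/42188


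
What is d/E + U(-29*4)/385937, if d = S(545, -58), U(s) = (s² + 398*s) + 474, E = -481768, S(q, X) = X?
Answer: -7754426219/92966048308 ≈ -0.083411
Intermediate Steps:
U(s) = 474 + s² + 398*s
d = -58
d/E + U(-29*4)/385937 = -58/(-481768) + (474 + (-29*4)² + 398*(-29*4))/385937 = -58*(-1/481768) + (474 + (-116)² + 398*(-116))*(1/385937) = 29/240884 + (474 + 13456 - 46168)*(1/385937) = 29/240884 - 32238*1/385937 = 29/240884 - 32238/385937 = -7754426219/92966048308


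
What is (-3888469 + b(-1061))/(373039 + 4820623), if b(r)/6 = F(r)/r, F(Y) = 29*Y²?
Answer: -4073083/5193662 ≈ -0.78424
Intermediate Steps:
b(r) = 174*r (b(r) = 6*((29*r²)/r) = 6*(29*r) = 174*r)
(-3888469 + b(-1061))/(373039 + 4820623) = (-3888469 + 174*(-1061))/(373039 + 4820623) = (-3888469 - 184614)/5193662 = -4073083*1/5193662 = -4073083/5193662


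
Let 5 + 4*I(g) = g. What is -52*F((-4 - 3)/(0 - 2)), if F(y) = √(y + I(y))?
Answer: -65*√2 ≈ -91.924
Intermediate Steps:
I(g) = -5/4 + g/4
F(y) = √(-5/4 + 5*y/4) (F(y) = √(y + (-5/4 + y/4)) = √(-5/4 + 5*y/4))
-52*F((-4 - 3)/(0 - 2)) = -26*√(-5 + 5*((-4 - 3)/(0 - 2))) = -26*√(-5 + 5*(-7/(-2))) = -26*√(-5 + 5*(-7*(-½))) = -26*√(-5 + 5*(7/2)) = -26*√(-5 + 35/2) = -26*√(25/2) = -26*5*√2/2 = -65*√2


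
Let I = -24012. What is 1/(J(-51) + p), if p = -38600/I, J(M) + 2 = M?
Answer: -6003/308509 ≈ -0.019458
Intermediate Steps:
J(M) = -2 + M
p = 9650/6003 (p = -38600/(-24012) = -38600*(-1/24012) = 9650/6003 ≈ 1.6075)
1/(J(-51) + p) = 1/((-2 - 51) + 9650/6003) = 1/(-53 + 9650/6003) = 1/(-308509/6003) = -6003/308509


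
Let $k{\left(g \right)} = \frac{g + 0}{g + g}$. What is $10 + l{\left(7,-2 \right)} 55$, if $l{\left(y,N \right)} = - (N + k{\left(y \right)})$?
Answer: $\frac{185}{2} \approx 92.5$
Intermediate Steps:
$k{\left(g \right)} = \frac{1}{2}$ ($k{\left(g \right)} = \frac{g}{2 g} = g \frac{1}{2 g} = \frac{1}{2}$)
$l{\left(y,N \right)} = - \frac{1}{2} - N$ ($l{\left(y,N \right)} = - (N + \frac{1}{2}) = - (\frac{1}{2} + N) = - \frac{1}{2} - N$)
$10 + l{\left(7,-2 \right)} 55 = 10 + \left(- \frac{1}{2} - -2\right) 55 = 10 + \left(- \frac{1}{2} + 2\right) 55 = 10 + \frac{3}{2} \cdot 55 = 10 + \frac{165}{2} = \frac{185}{2}$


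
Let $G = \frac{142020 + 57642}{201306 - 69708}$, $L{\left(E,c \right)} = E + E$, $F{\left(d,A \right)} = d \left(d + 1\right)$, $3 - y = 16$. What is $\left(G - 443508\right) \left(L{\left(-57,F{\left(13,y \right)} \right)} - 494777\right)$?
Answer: $\frac{4814016415447117}{21933} \approx 2.1949 \cdot 10^{11}$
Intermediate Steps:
$y = -13$ ($y = 3 - 16 = -13$)
$F{\left(d,A \right)} = d \left(1 + d\right)$
$L{\left(E,c \right)} = 2 E$
$G = \frac{33277}{21933}$ ($G = \frac{199662}{131598} = 199662 \cdot \frac{1}{131598} = \frac{33277}{21933} \approx 1.5172$)
$\left(G - 443508\right) \left(L{\left(-57,F{\left(13,y \right)} \right)} - 494777\right) = \left(\frac{33277}{21933} - 443508\right) \left(2 \left(-57\right) - 494777\right) = - \frac{9727427687 \left(-114 - 494777\right)}{21933} = \left(- \frac{9727427687}{21933}\right) \left(-494891\right) = \frac{4814016415447117}{21933}$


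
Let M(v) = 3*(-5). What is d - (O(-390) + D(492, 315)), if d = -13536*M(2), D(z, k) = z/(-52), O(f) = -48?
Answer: 2640267/13 ≈ 2.0310e+5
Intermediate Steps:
M(v) = -15
D(z, k) = -z/52 (D(z, k) = z*(-1/52) = -z/52)
d = 203040 (d = -13536*(-15) = 203040)
d - (O(-390) + D(492, 315)) = 203040 - (-48 - 1/52*492) = 203040 - (-48 - 123/13) = 203040 - 1*(-747/13) = 203040 + 747/13 = 2640267/13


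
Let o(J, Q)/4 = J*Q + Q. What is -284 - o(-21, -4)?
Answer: -604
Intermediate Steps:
o(J, Q) = 4*Q + 4*J*Q (o(J, Q) = 4*(J*Q + Q) = 4*(Q + J*Q) = 4*Q + 4*J*Q)
-284 - o(-21, -4) = -284 - 4*(-4)*(1 - 21) = -284 - 4*(-4)*(-20) = -284 - 1*320 = -284 - 320 = -604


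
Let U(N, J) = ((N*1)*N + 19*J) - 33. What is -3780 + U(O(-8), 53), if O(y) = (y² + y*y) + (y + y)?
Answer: 9738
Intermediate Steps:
O(y) = 2*y + 2*y² (O(y) = (y² + y²) + 2*y = 2*y² + 2*y = 2*y + 2*y²)
U(N, J) = -33 + N² + 19*J (U(N, J) = (N*N + 19*J) - 33 = (N² + 19*J) - 33 = -33 + N² + 19*J)
-3780 + U(O(-8), 53) = -3780 + (-33 + (2*(-8)*(1 - 8))² + 19*53) = -3780 + (-33 + (2*(-8)*(-7))² + 1007) = -3780 + (-33 + 112² + 1007) = -3780 + (-33 + 12544 + 1007) = -3780 + 13518 = 9738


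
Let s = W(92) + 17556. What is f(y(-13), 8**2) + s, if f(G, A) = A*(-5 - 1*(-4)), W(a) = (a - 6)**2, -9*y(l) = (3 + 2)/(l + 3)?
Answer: 24888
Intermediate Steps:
y(l) = -5/(9*(3 + l)) (y(l) = -(3 + 2)/(9*(l + 3)) = -5/(9*(3 + l)))
W(a) = (-6 + a)**2
f(G, A) = -A (f(G, A) = A*(-5 + 4) = A*(-1) = -A)
s = 24952 (s = (-6 + 92)**2 + 17556 = 86**2 + 17556 = 7396 + 17556 = 24952)
f(y(-13), 8**2) + s = -1*8**2 + 24952 = -1*64 + 24952 = -64 + 24952 = 24888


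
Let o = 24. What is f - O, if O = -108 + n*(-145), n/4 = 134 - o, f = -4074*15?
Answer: 2798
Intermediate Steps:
f = -61110
n = 440 (n = 4*(134 - 1*24) = 4*(134 - 24) = 4*110 = 440)
O = -63908 (O = -108 + 440*(-145) = -108 - 63800 = -63908)
f - O = -61110 - 1*(-63908) = -61110 + 63908 = 2798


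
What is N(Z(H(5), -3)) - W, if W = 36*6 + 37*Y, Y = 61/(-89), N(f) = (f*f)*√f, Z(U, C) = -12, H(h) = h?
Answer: -16967/89 + 288*I*√3 ≈ -190.64 + 498.83*I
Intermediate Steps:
N(f) = f^(5/2) (N(f) = f²*√f = f^(5/2))
Y = -61/89 (Y = 61*(-1/89) = -61/89 ≈ -0.68539)
W = 16967/89 (W = 36*6 + 37*(-61/89) = 216 - 2257/89 = 16967/89 ≈ 190.64)
N(Z(H(5), -3)) - W = (-12)^(5/2) - 1*16967/89 = 288*I*√3 - 16967/89 = -16967/89 + 288*I*√3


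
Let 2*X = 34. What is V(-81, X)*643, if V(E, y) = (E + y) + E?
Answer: -93235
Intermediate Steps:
X = 17 (X = (½)*34 = 17)
V(E, y) = y + 2*E
V(-81, X)*643 = (17 + 2*(-81))*643 = (17 - 162)*643 = -145*643 = -93235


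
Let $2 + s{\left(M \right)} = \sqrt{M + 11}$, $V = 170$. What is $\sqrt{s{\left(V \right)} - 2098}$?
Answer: $\sqrt{-2100 + \sqrt{181}} \approx 45.679 i$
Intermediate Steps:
$s{\left(M \right)} = -2 + \sqrt{11 + M}$ ($s{\left(M \right)} = -2 + \sqrt{M + 11} = -2 + \sqrt{11 + M}$)
$\sqrt{s{\left(V \right)} - 2098} = \sqrt{\left(-2 + \sqrt{11 + 170}\right) - 2098} = \sqrt{\left(-2 + \sqrt{181}\right) - 2098} = \sqrt{-2100 + \sqrt{181}}$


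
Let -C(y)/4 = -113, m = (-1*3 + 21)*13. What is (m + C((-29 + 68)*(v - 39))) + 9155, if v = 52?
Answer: 9841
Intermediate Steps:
m = 234 (m = (-3 + 21)*13 = 18*13 = 234)
C(y) = 452 (C(y) = -4*(-113) = 452)
(m + C((-29 + 68)*(v - 39))) + 9155 = (234 + 452) + 9155 = 686 + 9155 = 9841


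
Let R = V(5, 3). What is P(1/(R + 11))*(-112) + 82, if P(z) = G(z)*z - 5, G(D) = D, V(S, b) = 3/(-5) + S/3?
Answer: 21007362/32761 ≈ 641.23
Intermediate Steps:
V(S, b) = -3/5 + S/3 (V(S, b) = 3*(-1/5) + S*(1/3) = -3/5 + S/3)
R = 16/15 (R = -3/5 + (1/3)*5 = -3/5 + 5/3 = 16/15 ≈ 1.0667)
P(z) = -5 + z**2 (P(z) = z*z - 5 = z**2 - 5 = -5 + z**2)
P(1/(R + 11))*(-112) + 82 = (-5 + (1/(16/15 + 11))**2)*(-112) + 82 = (-5 + (1/(181/15))**2)*(-112) + 82 = (-5 + (15/181)**2)*(-112) + 82 = (-5 + 225/32761)*(-112) + 82 = -163580/32761*(-112) + 82 = 18320960/32761 + 82 = 21007362/32761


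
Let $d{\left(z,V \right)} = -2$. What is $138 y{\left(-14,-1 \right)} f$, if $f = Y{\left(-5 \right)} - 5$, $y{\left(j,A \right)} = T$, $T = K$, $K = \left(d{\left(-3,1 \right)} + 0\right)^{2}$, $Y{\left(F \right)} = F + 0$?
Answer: $-5520$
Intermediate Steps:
$Y{\left(F \right)} = F$
$K = 4$ ($K = \left(-2 + 0\right)^{2} = \left(-2\right)^{2} = 4$)
$T = 4$
$y{\left(j,A \right)} = 4$
$f = -10$ ($f = -5 - 5 = -10$)
$138 y{\left(-14,-1 \right)} f = 138 \cdot 4 \left(-10\right) = 552 \left(-10\right) = -5520$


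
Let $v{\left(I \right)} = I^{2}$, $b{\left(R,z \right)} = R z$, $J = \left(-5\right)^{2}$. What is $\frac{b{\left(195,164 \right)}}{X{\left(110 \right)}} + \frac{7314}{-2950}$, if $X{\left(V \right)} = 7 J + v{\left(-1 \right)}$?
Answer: $\frac{11631717}{64900} \approx 179.23$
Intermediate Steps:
$J = 25$
$X{\left(V \right)} = 176$ ($X{\left(V \right)} = 7 \cdot 25 + \left(-1\right)^{2} = 175 + 1 = 176$)
$\frac{b{\left(195,164 \right)}}{X{\left(110 \right)}} + \frac{7314}{-2950} = \frac{195 \cdot 164}{176} + \frac{7314}{-2950} = 31980 \cdot \frac{1}{176} + 7314 \left(- \frac{1}{2950}\right) = \frac{7995}{44} - \frac{3657}{1475} = \frac{11631717}{64900}$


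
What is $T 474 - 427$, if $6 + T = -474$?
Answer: $-227947$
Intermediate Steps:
$T = -480$ ($T = -6 - 474 = -480$)
$T 474 - 427 = \left(-480\right) 474 - 427 = -227520 - 427 = -227947$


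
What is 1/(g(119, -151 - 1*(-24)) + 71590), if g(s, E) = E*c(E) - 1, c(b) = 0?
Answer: 1/71589 ≈ 1.3969e-5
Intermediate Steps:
g(s, E) = -1 (g(s, E) = E*0 - 1 = 0 - 1 = -1)
1/(g(119, -151 - 1*(-24)) + 71590) = 1/(-1 + 71590) = 1/71589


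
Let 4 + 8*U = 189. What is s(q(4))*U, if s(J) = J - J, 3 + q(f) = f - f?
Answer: 0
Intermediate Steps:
q(f) = -3 (q(f) = -3 + (f - f) = -3 + 0 = -3)
s(J) = 0
U = 185/8 (U = -½ + (⅛)*189 = -½ + 189/8 = 185/8 ≈ 23.125)
s(q(4))*U = 0*(185/8) = 0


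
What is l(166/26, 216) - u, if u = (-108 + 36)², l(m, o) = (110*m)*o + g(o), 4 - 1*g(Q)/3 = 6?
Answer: 1904610/13 ≈ 1.4651e+5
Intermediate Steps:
g(Q) = -6 (g(Q) = 12 - 3*6 = 12 - 18 = -6)
l(m, o) = -6 + 110*m*o (l(m, o) = (110*m)*o - 6 = 110*m*o - 6 = -6 + 110*m*o)
u = 5184 (u = (-72)² = 5184)
l(166/26, 216) - u = (-6 + 110*(166/26)*216) - 1*5184 = (-6 + 110*(166*(1/26))*216) - 5184 = (-6 + 110*(83/13)*216) - 5184 = (-6 + 1972080/13) - 5184 = 1972002/13 - 5184 = 1904610/13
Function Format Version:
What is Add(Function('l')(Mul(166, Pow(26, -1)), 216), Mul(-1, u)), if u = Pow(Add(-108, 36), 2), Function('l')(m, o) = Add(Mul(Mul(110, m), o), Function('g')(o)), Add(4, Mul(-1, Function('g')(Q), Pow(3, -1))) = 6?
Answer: Rational(1904610, 13) ≈ 1.4651e+5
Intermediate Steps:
Function('g')(Q) = -6 (Function('g')(Q) = Add(12, Mul(-3, 6)) = Add(12, -18) = -6)
Function('l')(m, o) = Add(-6, Mul(110, m, o)) (Function('l')(m, o) = Add(Mul(Mul(110, m), o), -6) = Add(Mul(110, m, o), -6) = Add(-6, Mul(110, m, o)))
u = 5184 (u = Pow(-72, 2) = 5184)
Add(Function('l')(Mul(166, Pow(26, -1)), 216), Mul(-1, u)) = Add(Add(-6, Mul(110, Mul(166, Pow(26, -1)), 216)), Mul(-1, 5184)) = Add(Add(-6, Mul(110, Mul(166, Rational(1, 26)), 216)), -5184) = Add(Add(-6, Mul(110, Rational(83, 13), 216)), -5184) = Add(Add(-6, Rational(1972080, 13)), -5184) = Add(Rational(1972002, 13), -5184) = Rational(1904610, 13)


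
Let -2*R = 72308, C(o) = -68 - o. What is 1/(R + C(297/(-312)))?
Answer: -104/3766989 ≈ -2.7608e-5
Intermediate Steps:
R = -36154 (R = -½*72308 = -36154)
1/(R + C(297/(-312))) = 1/(-36154 + (-68 - 297/(-312))) = 1/(-36154 + (-68 - 297*(-1)/312)) = 1/(-36154 + (-68 - 1*(-99/104))) = 1/(-36154 + (-68 + 99/104)) = 1/(-36154 - 6973/104) = 1/(-3766989/104) = -104/3766989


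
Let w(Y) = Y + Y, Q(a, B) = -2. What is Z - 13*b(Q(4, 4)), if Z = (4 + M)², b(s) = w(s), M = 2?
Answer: 88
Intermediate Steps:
w(Y) = 2*Y
b(s) = 2*s
Z = 36 (Z = (4 + 2)² = 6² = 36)
Z - 13*b(Q(4, 4)) = 36 - 26*(-2) = 36 - 13*(-4) = 36 + 52 = 88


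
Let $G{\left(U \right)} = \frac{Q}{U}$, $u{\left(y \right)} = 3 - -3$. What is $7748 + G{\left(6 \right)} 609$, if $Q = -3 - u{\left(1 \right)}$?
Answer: $\frac{13669}{2} \approx 6834.5$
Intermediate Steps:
$u{\left(y \right)} = 6$ ($u{\left(y \right)} = 3 + 3 = 6$)
$Q = -9$ ($Q = -3 - 6 = -9$)
$G{\left(U \right)} = - \frac{9}{U}$
$7748 + G{\left(6 \right)} 609 = 7748 + - \frac{9}{6} \cdot 609 = 7748 + \left(-9\right) \frac{1}{6} \cdot 609 = 7748 - \frac{1827}{2} = \frac{13669}{2}$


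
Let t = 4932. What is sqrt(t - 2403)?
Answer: 3*sqrt(281) ≈ 50.289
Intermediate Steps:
sqrt(t - 2403) = sqrt(4932 - 2403) = sqrt(2529) = 3*sqrt(281)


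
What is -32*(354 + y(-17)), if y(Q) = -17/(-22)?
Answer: -124880/11 ≈ -11353.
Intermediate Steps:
y(Q) = 17/22 (y(Q) = -17*(-1/22) = 17/22)
-32*(354 + y(-17)) = -32*(354 + 17/22) = -32*7805/22 = -124880/11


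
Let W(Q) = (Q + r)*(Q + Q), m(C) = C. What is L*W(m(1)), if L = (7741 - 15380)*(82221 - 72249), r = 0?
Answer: -152352216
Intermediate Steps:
W(Q) = 2*Q² (W(Q) = (Q + 0)*(Q + Q) = Q*(2*Q) = 2*Q²)
L = -76176108 (L = -7639*9972 = -76176108)
L*W(m(1)) = -152352216*1² = -152352216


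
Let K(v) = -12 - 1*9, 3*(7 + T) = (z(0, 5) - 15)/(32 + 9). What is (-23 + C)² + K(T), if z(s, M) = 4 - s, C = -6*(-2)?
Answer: 100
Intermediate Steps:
C = 12
T = -872/123 (T = -7 + (((4 - 1*0) - 15)/(32 + 9))/3 = -7 + (((4 + 0) - 15)/41)/3 = -7 + ((4 - 15)*(1/41))/3 = -7 + (-11*1/41)/3 = -7 + (⅓)*(-11/41) = -7 - 11/123 = -872/123 ≈ -7.0894)
K(v) = -21 (K(v) = -12 - 9 = -21)
(-23 + C)² + K(T) = (-23 + 12)² - 21 = (-11)² - 21 = 121 - 21 = 100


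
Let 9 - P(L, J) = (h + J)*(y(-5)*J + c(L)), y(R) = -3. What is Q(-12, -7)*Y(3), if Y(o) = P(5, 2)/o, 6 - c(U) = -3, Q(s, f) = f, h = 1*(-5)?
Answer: -42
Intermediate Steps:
h = -5
c(U) = 9 (c(U) = 6 - 1*(-3) = 6 + 3 = 9)
P(L, J) = 9 - (-5 + J)*(9 - 3*J) (P(L, J) = 9 - (-5 + J)*(-3*J + 9) = 9 - (-5 + J)*(9 - 3*J))
Y(o) = 18/o (Y(o) = (54 - 24*2 + 3*2²)/o = (54 - 48 + 3*4)/o = (54 - 48 + 12)/o = 18/o)
Q(-12, -7)*Y(3) = -126/3 = -7*6 = -42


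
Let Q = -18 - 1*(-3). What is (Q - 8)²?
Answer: 529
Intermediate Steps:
Q = -15 (Q = -18 + 3 = -15)
(Q - 8)² = (-15 - 8)² = (-23)² = 529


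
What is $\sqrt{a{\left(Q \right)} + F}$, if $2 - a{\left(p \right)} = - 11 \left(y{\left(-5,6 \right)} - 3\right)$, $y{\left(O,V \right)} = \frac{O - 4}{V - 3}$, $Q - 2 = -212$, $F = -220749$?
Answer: $i \sqrt{220813} \approx 469.91 i$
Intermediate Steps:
$Q = -210$ ($Q = 2 - 212 = -210$)
$y{\left(O,V \right)} = \frac{-4 + O}{-3 + V}$
$a{\left(p \right)} = -64$ ($a{\left(p \right)} = 2 - - 11 \left(\frac{-4 - 5}{-3 + 6} - 3\right) = 2 - - 11 \left(\frac{1}{3} \left(-9\right) - 3\right) = 2 - - 11 \left(-3 - 3\right) = 2 - \left(-11\right) \left(-6\right) = 2 - 66 = -64$)
$\sqrt{a{\left(Q \right)} + F} = \sqrt{-64 - 220749} = \sqrt{-220813} = i \sqrt{220813}$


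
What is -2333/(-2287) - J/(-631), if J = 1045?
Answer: 3862038/1443097 ≈ 2.6762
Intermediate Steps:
-2333/(-2287) - J/(-631) = -2333/(-2287) - 1*1045/(-631) = -2333*(-1/2287) - 1045*(-1/631) = 2333/2287 + 1045/631 = 3862038/1443097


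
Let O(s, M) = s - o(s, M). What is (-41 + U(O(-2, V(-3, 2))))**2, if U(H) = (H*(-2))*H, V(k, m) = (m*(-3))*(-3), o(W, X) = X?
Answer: 707281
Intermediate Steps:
V(k, m) = 9*m (V(k, m) = -3*m*(-3) = 9*m)
O(s, M) = s - M
U(H) = -2*H**2 (U(H) = (-2*H)*H = -2*H**2)
(-41 + U(O(-2, V(-3, 2))))**2 = (-41 - 2*(-2 - 9*2)**2)**2 = (-41 - 2*(-2 - 1*18)**2)**2 = (-41 - 2*(-2 - 18)**2)**2 = (-41 - 2*(-20)**2)**2 = (-41 - 2*400)**2 = (-41 - 800)**2 = (-841)**2 = 707281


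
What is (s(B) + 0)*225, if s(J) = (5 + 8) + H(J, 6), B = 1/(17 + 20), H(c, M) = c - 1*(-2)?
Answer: 125100/37 ≈ 3381.1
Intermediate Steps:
H(c, M) = 2 + c (H(c, M) = c + 2 = 2 + c)
B = 1/37 ≈ 0.027027
s(J) = 15 + J (s(J) = (5 + 8) + (2 + J) = 13 + (2 + J) = 15 + J)
(s(B) + 0)*225 = ((15 + 1/37) + 0)*225 = (556/37 + 0)*225 = (556/37)*225 = 125100/37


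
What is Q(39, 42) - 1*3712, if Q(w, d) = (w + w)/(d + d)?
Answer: -51955/14 ≈ -3711.1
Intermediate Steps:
Q(w, d) = w/d (Q(w, d) = (2*w)/((2*d)) = (2*w)*(1/(2*d)) = w/d)
Q(39, 42) - 1*3712 = 39/42 - 1*3712 = 39*(1/42) - 3712 = 13/14 - 3712 = -51955/14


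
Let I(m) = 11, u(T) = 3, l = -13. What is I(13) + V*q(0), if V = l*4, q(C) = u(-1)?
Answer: -145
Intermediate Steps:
q(C) = 3
V = -52 (V = -13*4 = -52)
I(13) + V*q(0) = 11 - 52*3 = 11 - 156 = -145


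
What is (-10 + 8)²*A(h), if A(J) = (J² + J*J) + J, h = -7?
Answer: 364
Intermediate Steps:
A(J) = J + 2*J² (A(J) = (J² + J²) + J = 2*J² + J = J + 2*J²)
(-10 + 8)²*A(h) = (-10 + 8)²*(-7*(1 + 2*(-7))) = (-2)²*(-7*(1 - 14)) = 4*(-7*(-13)) = 4*91 = 364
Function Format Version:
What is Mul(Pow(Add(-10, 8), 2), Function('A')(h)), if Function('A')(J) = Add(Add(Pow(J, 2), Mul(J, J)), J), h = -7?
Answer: 364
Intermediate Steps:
Function('A')(J) = Add(J, Mul(2, Pow(J, 2))) (Function('A')(J) = Add(Add(Pow(J, 2), Pow(J, 2)), J) = Add(Mul(2, Pow(J, 2)), J) = Add(J, Mul(2, Pow(J, 2))))
Mul(Pow(Add(-10, 8), 2), Function('A')(h)) = Mul(Pow(Add(-10, 8), 2), Mul(-7, Add(1, Mul(2, -7)))) = Mul(Pow(-2, 2), Mul(-7, Add(1, -14))) = Mul(4, Mul(-7, -13)) = Mul(4, 91) = 364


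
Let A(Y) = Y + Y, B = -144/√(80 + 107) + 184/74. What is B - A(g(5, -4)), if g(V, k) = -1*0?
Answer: 92/37 - 144*√187/187 ≈ -8.0438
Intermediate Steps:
g(V, k) = 0
B = 92/37 - 144*√187/187 (B = -144*√187/187 + 184*(1/74) = -144*√187/187 + 92/37 = 92/37 - 144*√187/187 ≈ -8.0438)
A(Y) = 2*Y
B - A(g(5, -4)) = (92/37 - 144*√187/187) - 2*0 = (92/37 - 144*√187/187) - 1*0 = (92/37 - 144*√187/187) + 0 = 92/37 - 144*√187/187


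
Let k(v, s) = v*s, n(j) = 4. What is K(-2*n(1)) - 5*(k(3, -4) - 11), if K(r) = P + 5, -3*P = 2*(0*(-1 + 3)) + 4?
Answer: 356/3 ≈ 118.67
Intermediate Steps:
k(v, s) = s*v
P = -4/3 (P = -(2*(0*(-1 + 3)) + 4)/3 = -(2*(0*2) + 4)/3 = -(2*0 + 4)/3 = -(0 + 4)/3 = -1/3*4 = -4/3 ≈ -1.3333)
K(r) = 11/3 (K(r) = -4/3 + 5 = 11/3)
K(-2*n(1)) - 5*(k(3, -4) - 11) = 11/3 - 5*(-4*3 - 11) = 11/3 - 5*(-12 - 11) = 11/3 - 5*(-23) = 11/3 - 1*(-115) = 11/3 + 115 = 356/3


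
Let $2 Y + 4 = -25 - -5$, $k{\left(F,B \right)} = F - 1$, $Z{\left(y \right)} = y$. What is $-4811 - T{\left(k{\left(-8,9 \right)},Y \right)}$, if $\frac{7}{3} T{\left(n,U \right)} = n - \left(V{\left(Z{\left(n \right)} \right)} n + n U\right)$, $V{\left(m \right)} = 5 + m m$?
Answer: $- \frac{35648}{7} \approx -5092.6$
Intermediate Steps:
$V{\left(m \right)} = 5 + m^{2}$
$k{\left(F,B \right)} = -1 + F$
$Y = -12$ ($Y = -2 + \frac{-25 - -5}{2} = -2 + \frac{-25 + 5}{2} = -2 + \frac{1}{2} \left(-20\right) = -2 - 10 = -12$)
$T{\left(n,U \right)} = \frac{3 n}{7} - \frac{3 U n}{7} - \frac{3 n \left(5 + n^{2}\right)}{7}$ ($T{\left(n,U \right)} = \frac{3 \left(n - \left(\left(5 + n^{2}\right) n + n U\right)\right)}{7} = \frac{3 \left(n - \left(n \left(5 + n^{2}\right) + U n\right)\right)}{7} = \frac{3 \left(n - \left(U n + n \left(5 + n^{2}\right)\right)\right)}{7} = \frac{3 \left(n - U n - n \left(5 + n^{2}\right)\right)}{7} = \frac{3 n}{7} - \frac{3 U n}{7} - \frac{3 n \left(5 + n^{2}\right)}{7}$)
$-4811 - T{\left(k{\left(-8,9 \right)},Y \right)} = -4811 - - \frac{3 \left(-1 - 8\right) \left(4 - 12 + \left(-1 - 8\right)^{2}\right)}{7} = -4811 - \left(- \frac{3}{7}\right) \left(-9\right) \left(4 - 12 + \left(-9\right)^{2}\right) = -4811 - \left(- \frac{3}{7}\right) \left(-9\right) \left(4 - 12 + 81\right) = -4811 - \left(- \frac{3}{7}\right) \left(-9\right) 73 = -4811 - \frac{1971}{7} = - \frac{35648}{7}$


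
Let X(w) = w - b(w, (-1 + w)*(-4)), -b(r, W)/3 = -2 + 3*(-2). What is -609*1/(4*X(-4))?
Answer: 87/16 ≈ 5.4375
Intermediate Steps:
b(r, W) = 24 (b(r, W) = -3*(-2 + 3*(-2)) = -3*(-2 - 6) = -3*(-8) = 24)
X(w) = -24 + w (X(w) = w - 1*24 = w - 24 = -24 + w)
-609*1/(4*X(-4)) = -609*1/(4*(-24 - 4)) = -609/((2*(-28))*2) = -609/((-56*2)) = -609/(-112) = -609*(-1/112) = 87/16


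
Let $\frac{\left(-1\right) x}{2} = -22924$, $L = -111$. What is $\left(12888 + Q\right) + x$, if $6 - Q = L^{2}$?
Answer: $46421$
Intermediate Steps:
$x = 45848$ ($x = \left(-2\right) \left(-22924\right) = 45848$)
$Q = -12315$ ($Q = 6 - \left(-111\right)^{2} = 6 - 12321 = -12315$)
$\left(12888 + Q\right) + x = \left(12888 - 12315\right) + 45848 = 573 + 45848 = 46421$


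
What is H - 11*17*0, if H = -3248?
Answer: -3248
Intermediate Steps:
H - 11*17*0 = -3248 - 11*17*0 = -3248 - 187*0 = -3248 + 0 = -3248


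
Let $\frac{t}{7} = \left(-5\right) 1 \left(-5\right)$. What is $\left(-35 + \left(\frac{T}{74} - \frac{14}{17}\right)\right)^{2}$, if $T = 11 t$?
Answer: $\frac{152300281}{1582564} \approx 96.236$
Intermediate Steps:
$t = 175$ ($t = 7 \left(-5\right) 1 \left(-5\right) = 7 \left(\left(-5\right) \left(-5\right)\right) = 7 \cdot 25 = 175$)
$T = 1925$ ($T = 11 \cdot 175 = 1925$)
$\left(-35 + \left(\frac{T}{74} - \frac{14}{17}\right)\right)^{2} = \left(-35 + \left(\frac{1925}{74} - \frac{14}{17}\right)\right)^{2} = \left(-35 + \frac{31689}{1258}\right)^{2} = \left(- \frac{12341}{1258}\right)^{2} = \frac{152300281}{1582564}$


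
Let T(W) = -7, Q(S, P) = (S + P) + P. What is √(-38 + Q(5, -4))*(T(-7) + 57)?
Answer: 50*I*√41 ≈ 320.16*I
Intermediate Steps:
Q(S, P) = S + 2*P (Q(S, P) = (P + S) + P = S + 2*P)
√(-38 + Q(5, -4))*(T(-7) + 57) = √(-38 + (5 + 2*(-4)))*(-7 + 57) = √(-38 + (5 - 8))*50 = √(-38 - 3)*50 = √(-41)*50 = (I*√41)*50 = 50*I*√41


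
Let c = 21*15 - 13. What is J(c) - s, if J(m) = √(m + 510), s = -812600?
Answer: 812600 + 2*√203 ≈ 8.1263e+5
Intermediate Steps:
c = 302 (c = 315 - 13 = 302)
J(m) = √(510 + m)
J(c) - s = √(510 + 302) - 1*(-812600) = √812 + 812600 = 2*√203 + 812600 = 812600 + 2*√203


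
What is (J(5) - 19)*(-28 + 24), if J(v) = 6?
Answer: 52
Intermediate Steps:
(J(5) - 19)*(-28 + 24) = (6 - 19)*(-28 + 24) = -13*(-4) = 52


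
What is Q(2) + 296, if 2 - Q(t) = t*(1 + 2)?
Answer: 292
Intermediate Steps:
Q(t) = 2 - 3*t (Q(t) = 2 - t*(1 + 2) = 2 - t*3 = 2 - 3*t)
Q(2) + 296 = (2 - 3*2) + 296 = (2 - 6) + 296 = -4 + 296 = 292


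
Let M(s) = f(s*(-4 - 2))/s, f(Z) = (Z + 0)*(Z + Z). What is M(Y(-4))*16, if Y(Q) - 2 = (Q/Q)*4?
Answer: 6912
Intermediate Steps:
f(Z) = 2*Z² (f(Z) = Z*(2*Z) = 2*Z²)
Y(Q) = 6 (Y(Q) = 2 + (Q/Q)*4 = 2 + 1*4 = 2 + 4 = 6)
M(s) = 72*s (M(s) = (2*(s*(-4 - 2))²)/s = (2*(s*(-6))²)/s = (2*(-6*s)²)/s = (2*(36*s²))/s = (72*s²)/s = 72*s)
M(Y(-4))*16 = (72*6)*16 = 432*16 = 6912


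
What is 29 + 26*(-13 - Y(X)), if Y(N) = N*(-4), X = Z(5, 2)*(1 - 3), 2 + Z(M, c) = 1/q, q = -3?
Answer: 529/3 ≈ 176.33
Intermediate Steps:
Z(M, c) = -7/3 (Z(M, c) = -2 + 1/(-3) = -2 - ⅓ = -7/3)
X = 14/3 (X = -7*(1 - 3)/3 = -7/3*(-2) = 14/3 ≈ 4.6667)
Y(N) = -4*N
29 + 26*(-13 - Y(X)) = 29 + 26*(-13 - (-4)*14/3) = 29 + 26*(-13 - 1*(-56/3)) = 29 + 26*(-13 + 56/3) = 29 + 26*(17/3) = 29 + 442/3 = 529/3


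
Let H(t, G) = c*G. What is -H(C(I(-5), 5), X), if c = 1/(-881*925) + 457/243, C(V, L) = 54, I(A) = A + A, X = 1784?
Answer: -664398139888/198026775 ≈ -3355.1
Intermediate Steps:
I(A) = 2*A
c = 372420482/198026775 (c = -1/881*1/925 + 457*(1/243) = -1/814925 + 457/243 = 372420482/198026775 ≈ 1.8807)
H(t, G) = 372420482*G/198026775
-H(C(I(-5), 5), X) = -372420482*1784/198026775 = -1*664398139888/198026775 = -664398139888/198026775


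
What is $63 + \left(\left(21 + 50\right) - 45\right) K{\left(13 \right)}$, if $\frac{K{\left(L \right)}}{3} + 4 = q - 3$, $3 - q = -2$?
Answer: $-93$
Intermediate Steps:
$q = 5$ ($q = 3 - -2 = 3 + 2 = 5$)
$K{\left(L \right)} = -6$ ($K{\left(L \right)} = -12 + 3 \left(5 - 3\right) = -12 + 3 \cdot 2 = -12 + 6 = -6$)
$63 + \left(\left(21 + 50\right) - 45\right) K{\left(13 \right)} = 63 + \left(\left(21 + 50\right) - 45\right) \left(-6\right) = 63 + \left(71 - 45\right) \left(-6\right) = 63 + 26 \left(-6\right) = 63 - 156 = -93$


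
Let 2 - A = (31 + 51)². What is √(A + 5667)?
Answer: I*√1055 ≈ 32.481*I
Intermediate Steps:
A = -6722 (A = 2 - (31 + 51)² = 2 - 1*82² = 2 - 1*6724 = 2 - 6724 = -6722)
√(A + 5667) = √(-6722 + 5667) = √(-1055) = I*√1055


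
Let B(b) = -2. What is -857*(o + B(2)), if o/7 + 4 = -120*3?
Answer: 2185350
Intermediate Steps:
o = -2548 (o = -28 + 7*(-120*3) = -28 + 7*(-360) = -28 - 2520 = -2548)
-857*(o + B(2)) = -857*(-2548 - 2) = -857*(-2550) = 2185350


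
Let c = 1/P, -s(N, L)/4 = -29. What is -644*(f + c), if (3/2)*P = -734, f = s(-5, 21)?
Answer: -27415885/367 ≈ -74703.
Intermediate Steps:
s(N, L) = 116 (s(N, L) = -4*(-29) = 116)
f = 116
P = -1468/3 (P = (2/3)*(-734) = -1468/3 ≈ -489.33)
c = -3/1468 (c = 1/(-1468/3) = -3/1468 ≈ -0.0020436)
-644*(f + c) = -644*(116 - 3/1468) = -644*170285/1468 = -27415885/367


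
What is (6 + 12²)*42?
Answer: 6300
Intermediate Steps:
(6 + 12²)*42 = (6 + 144)*42 = 150*42 = 6300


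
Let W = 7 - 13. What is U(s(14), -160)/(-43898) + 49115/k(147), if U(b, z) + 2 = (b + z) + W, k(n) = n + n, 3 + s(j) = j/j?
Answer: 1078050125/6453006 ≈ 167.06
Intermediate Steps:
s(j) = -2 (s(j) = -3 + j/j = -3 + 1 = -2)
k(n) = 2*n
W = -6
U(b, z) = -8 + b + z (U(b, z) = -2 + ((b + z) - 6) = -2 + (-6 + b + z) = -8 + b + z)
U(s(14), -160)/(-43898) + 49115/k(147) = (-8 - 2 - 160)/(-43898) + 49115/((2*147)) = -170*(-1/43898) + 49115/294 = 85/21949 + 49115*(1/294) = 85/21949 + 49115/294 = 1078050125/6453006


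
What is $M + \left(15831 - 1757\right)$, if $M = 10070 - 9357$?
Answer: $14787$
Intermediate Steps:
$M = 713$
$M + \left(15831 - 1757\right) = 713 + \left(15831 - 1757\right) = 713 + 14074 = 14787$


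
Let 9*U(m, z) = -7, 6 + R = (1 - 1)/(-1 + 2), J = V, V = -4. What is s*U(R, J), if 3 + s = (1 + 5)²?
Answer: -77/3 ≈ -25.667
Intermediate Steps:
J = -4
R = -6 (R = -6 + (1 - 1)/(-1 + 2) = -6 + 0/1 = -6 + 0*1 = -6 + 0 = -6)
U(m, z) = -7/9 (U(m, z) = (⅑)*(-7) = -7/9)
s = 33 (s = -3 + (1 + 5)² = -3 + 6² = -3 + 36 = 33)
s*U(R, J) = 33*(-7/9) = -77/3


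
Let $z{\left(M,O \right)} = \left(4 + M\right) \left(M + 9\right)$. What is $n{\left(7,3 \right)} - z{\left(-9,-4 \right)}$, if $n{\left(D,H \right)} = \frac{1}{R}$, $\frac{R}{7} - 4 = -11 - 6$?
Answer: $- \frac{1}{91} \approx -0.010989$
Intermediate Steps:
$z{\left(M,O \right)} = \left(4 + M\right) \left(9 + M\right)$
$R = -91$ ($R = 28 + 7 \left(-11 - 6\right) = 28 + 7 \left(-17\right) = 28 - 119 = -91$)
$n{\left(D,H \right)} = - \frac{1}{91}$ ($n{\left(D,H \right)} = \frac{1}{-91} = - \frac{1}{91}$)
$n{\left(7,3 \right)} - z{\left(-9,-4 \right)} = - \frac{1}{91} - \left(36 + \left(-9\right)^{2} + 13 \left(-9\right)\right) = - \frac{1}{91} - \left(36 + 81 - 117\right) = - \frac{1}{91} - 0 = - \frac{1}{91} + 0 = - \frac{1}{91}$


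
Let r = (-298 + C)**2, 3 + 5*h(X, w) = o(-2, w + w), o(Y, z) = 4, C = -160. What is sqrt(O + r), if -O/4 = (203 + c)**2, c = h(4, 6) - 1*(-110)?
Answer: 2*I*sqrt(1141331)/5 ≈ 427.33*I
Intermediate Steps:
h(X, w) = 1/5 (h(X, w) = -3/5 + (1/5)*4 = -3/5 + 4/5 = 1/5)
c = 551/5 (c = 1/5 - 1*(-110) = 1/5 + 110 = 551/5 ≈ 110.20)
O = -9809424/25 (O = -4*(203 + 551/5)**2 = -4*(1566/5)**2 = -4*2452356/25 = -9809424/25 ≈ -3.9238e+5)
r = 209764 (r = (-298 - 160)**2 = (-458)**2 = 209764)
sqrt(O + r) = sqrt(-9809424/25 + 209764) = sqrt(-4565324/25) = 2*I*sqrt(1141331)/5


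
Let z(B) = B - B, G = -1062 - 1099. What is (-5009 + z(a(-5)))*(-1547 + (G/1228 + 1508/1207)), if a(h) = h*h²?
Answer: 11489211998435/1482196 ≈ 7.7515e+6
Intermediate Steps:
a(h) = h³
G = -2161
z(B) = 0
(-5009 + z(a(-5)))*(-1547 + (G/1228 + 1508/1207)) = (-5009 + 0)*(-1547 + (-2161/1228 + 1508/1207)) = -5009*(-1547 + (-2161*1/1228 + 1508*(1/1207))) = -5009*(-1547 + (-2161/1228 + 1508/1207)) = -5009*(-1547 - 756503/1482196) = -5009*(-2293713715/1482196) = 11489211998435/1482196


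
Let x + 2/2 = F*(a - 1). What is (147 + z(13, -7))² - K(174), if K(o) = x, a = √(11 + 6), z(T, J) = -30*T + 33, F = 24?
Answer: 44125 - 24*√17 ≈ 44026.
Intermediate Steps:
z(T, J) = 33 - 30*T
a = √17 ≈ 4.1231
x = -25 + 24*√17 (x = -1 + 24*(√17 - 1) = -1 + 24*(-1 + √17) = -1 + (-24 + 24*√17) = -25 + 24*√17 ≈ 73.955)
K(o) = -25 + 24*√17
(147 + z(13, -7))² - K(174) = (147 + (33 - 30*13))² - (-25 + 24*√17) = (147 + (33 - 390))² + (25 - 24*√17) = (147 - 357)² + (25 - 24*√17) = (-210)² + (25 - 24*√17) = 44100 + (25 - 24*√17) = 44125 - 24*√17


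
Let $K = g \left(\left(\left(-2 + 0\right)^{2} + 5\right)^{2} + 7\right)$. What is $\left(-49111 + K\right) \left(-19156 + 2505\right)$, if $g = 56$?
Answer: $735691133$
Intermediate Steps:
$K = 4928$ ($K = 56 \left(\left(\left(-2 + 0\right)^{2} + 5\right)^{2} + 7\right) = 56 \left(\left(\left(-2\right)^{2} + 5\right)^{2} + 7\right) = 56 \left(\left(4 + 5\right)^{2} + 7\right) = 56 \left(9^{2} + 7\right) = 56 \left(81 + 7\right) = 56 \cdot 88 = 4928$)
$\left(-49111 + K\right) \left(-19156 + 2505\right) = \left(-49111 + 4928\right) \left(-19156 + 2505\right) = \left(-44183\right) \left(-16651\right) = 735691133$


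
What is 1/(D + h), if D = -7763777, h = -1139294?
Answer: -1/8903071 ≈ -1.1232e-7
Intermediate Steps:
1/(D + h) = 1/(-7763777 - 1139294) = 1/(-8903071) = -1/8903071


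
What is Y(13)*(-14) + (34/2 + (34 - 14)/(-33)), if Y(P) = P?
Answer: -5465/33 ≈ -165.61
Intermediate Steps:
Y(13)*(-14) + (34/2 + (34 - 14)/(-33)) = 13*(-14) + (34/2 + (34 - 14)/(-33)) = -182 + (34*(½) + 20*(-1/33)) = -182 + (17 - 20/33) = -182 + 541/33 = -5465/33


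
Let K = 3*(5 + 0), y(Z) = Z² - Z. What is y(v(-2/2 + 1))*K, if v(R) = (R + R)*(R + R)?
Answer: 0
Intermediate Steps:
v(R) = 4*R² (v(R) = (2*R)*(2*R) = 4*R²)
K = 15 (K = 3*5 = 15)
y(v(-2/2 + 1))*K = ((4*(-2/2 + 1)²)*(-1 + 4*(-2/2 + 1)²))*15 = ((4*(-2*½ + 1)²)*(-1 + 4*(-2*½ + 1)²))*15 = ((4*(-1 + 1)²)*(-1 + 4*(-1 + 1)²))*15 = ((4*0²)*(-1 + 4*0²))*15 = ((4*0)*(-1 + 4*0))*15 = (0*(-1 + 0))*15 = (0*(-1))*15 = 0*15 = 0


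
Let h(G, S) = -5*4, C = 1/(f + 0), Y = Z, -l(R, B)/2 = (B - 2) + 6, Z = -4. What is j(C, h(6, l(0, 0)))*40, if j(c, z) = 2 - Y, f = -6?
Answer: 240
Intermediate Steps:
l(R, B) = -8 - 2*B (l(R, B) = -2*((B - 2) + 6) = -2*((-2 + B) + 6) = -2*(4 + B) = -8 - 2*B)
Y = -4
C = -1/6 (C = 1/(-6 + 0) = 1/(-6) = -1/6 ≈ -0.16667)
h(G, S) = -20
j(c, z) = 6 (j(c, z) = 2 - 1*(-4) = 2 + 4 = 6)
j(C, h(6, l(0, 0)))*40 = 6*40 = 240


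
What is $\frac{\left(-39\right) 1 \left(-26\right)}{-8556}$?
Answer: $- \frac{169}{1426} \approx -0.11851$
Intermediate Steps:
$\frac{\left(-39\right) 1 \left(-26\right)}{-8556} = \left(-39\right) \left(-26\right) \left(- \frac{1}{8556}\right) = 1014 \left(- \frac{1}{8556}\right) = - \frac{169}{1426}$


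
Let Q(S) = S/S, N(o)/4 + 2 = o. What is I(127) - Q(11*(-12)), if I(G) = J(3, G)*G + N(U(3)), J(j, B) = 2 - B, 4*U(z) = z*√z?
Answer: -15884 + 3*√3 ≈ -15879.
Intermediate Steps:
U(z) = z^(3/2)/4 (U(z) = (z*√z)/4 = z^(3/2)/4)
N(o) = -8 + 4*o
Q(S) = 1
I(G) = -8 + 3*√3 + G*(2 - G) (I(G) = (2 - G)*G + (-8 + 4*(3^(3/2)/4)) = G*(2 - G) + (-8 + 4*((3*√3)/4)) = G*(2 - G) + (-8 + 4*(3*√3/4)) = G*(2 - G) + (-8 + 3*√3) = -8 + 3*√3 + G*(2 - G))
I(127) - Q(11*(-12)) = (-8 + 3*√3 - 1*127*(-2 + 127)) - 1*1 = (-8 + 3*√3 - 1*127*125) - 1 = (-8 + 3*√3 - 15875) - 1 = (-15883 + 3*√3) - 1 = -15884 + 3*√3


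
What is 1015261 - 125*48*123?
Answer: 277261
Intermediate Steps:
1015261 - 125*48*123 = 1015261 - 6000*123 = 1015261 - 738000 = 277261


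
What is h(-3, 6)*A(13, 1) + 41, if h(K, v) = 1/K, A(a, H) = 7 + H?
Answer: 115/3 ≈ 38.333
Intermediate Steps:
h(-3, 6)*A(13, 1) + 41 = (7 + 1)/(-3) + 41 = -⅓*8 + 41 = -8/3 + 41 = 115/3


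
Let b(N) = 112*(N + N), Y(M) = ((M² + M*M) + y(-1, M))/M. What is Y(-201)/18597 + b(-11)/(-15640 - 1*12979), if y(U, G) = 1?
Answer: 6897923551/106977736143 ≈ 0.064480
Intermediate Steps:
Y(M) = (1 + 2*M²)/M (Y(M) = ((M² + M*M) + 1)/M = ((M² + M²) + 1)/M = (2*M² + 1)/M = (1 + 2*M²)/M)
b(N) = 224*N (b(N) = 112*(2*N) = 224*N)
Y(-201)/18597 + b(-11)/(-15640 - 1*12979) = (1/(-201) + 2*(-201))/18597 + (224*(-11))/(-15640 - 1*12979) = (-1/201 - 402)*(1/18597) - 2464/(-15640 - 12979) = -80803/201*1/18597 - 2464/(-28619) = -80803/3737997 - 2464*(-1/28619) = -80803/3737997 + 2464/28619 = 6897923551/106977736143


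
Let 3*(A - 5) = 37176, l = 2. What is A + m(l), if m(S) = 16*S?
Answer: 12429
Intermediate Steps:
A = 12397 (A = 5 + (⅓)*37176 = 5 + 12392 = 12397)
A + m(l) = 12397 + 16*2 = 12397 + 32 = 12429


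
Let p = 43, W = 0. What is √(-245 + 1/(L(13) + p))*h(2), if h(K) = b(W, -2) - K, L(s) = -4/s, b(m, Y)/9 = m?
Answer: -2*I*√75458910/555 ≈ -31.303*I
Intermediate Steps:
b(m, Y) = 9*m
h(K) = -K (h(K) = 9*0 - K = 0 - K = -K)
√(-245 + 1/(L(13) + p))*h(2) = √(-245 + 1/(-4/13 + 43))*(-1*2) = √(-245 + 1/(-4*1/13 + 43))*(-2) = √(-245 + 1/(-4/13 + 43))*(-2) = √(-245 + 1/(555/13))*(-2) = √(-245 + 13/555)*(-2) = √(-135962/555)*(-2) = (I*√75458910/555)*(-2) = -2*I*√75458910/555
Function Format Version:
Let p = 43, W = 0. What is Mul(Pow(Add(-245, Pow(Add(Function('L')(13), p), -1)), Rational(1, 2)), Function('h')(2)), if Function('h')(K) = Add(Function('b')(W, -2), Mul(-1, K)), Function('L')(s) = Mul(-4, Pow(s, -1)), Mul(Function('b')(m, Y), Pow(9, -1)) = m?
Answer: Mul(Rational(-2, 555), I, Pow(75458910, Rational(1, 2))) ≈ Mul(-31.303, I)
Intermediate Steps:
Function('b')(m, Y) = Mul(9, m)
Function('h')(K) = Mul(-1, K) (Function('h')(K) = Add(Mul(9, 0), Mul(-1, K)) = Add(0, Mul(-1, K)) = Mul(-1, K))
Mul(Pow(Add(-245, Pow(Add(Function('L')(13), p), -1)), Rational(1, 2)), Function('h')(2)) = Mul(Pow(Add(-245, Pow(Add(Mul(-4, Pow(13, -1)), 43), -1)), Rational(1, 2)), Mul(-1, 2)) = Mul(Pow(Add(-245, Pow(Add(Mul(-4, Rational(1, 13)), 43), -1)), Rational(1, 2)), -2) = Mul(Pow(Add(-245, Pow(Add(Rational(-4, 13), 43), -1)), Rational(1, 2)), -2) = Mul(Pow(Add(-245, Pow(Rational(555, 13), -1)), Rational(1, 2)), -2) = Mul(Pow(Add(-245, Rational(13, 555)), Rational(1, 2)), -2) = Mul(Pow(Rational(-135962, 555), Rational(1, 2)), -2) = Mul(Mul(Rational(1, 555), I, Pow(75458910, Rational(1, 2))), -2) = Mul(Rational(-2, 555), I, Pow(75458910, Rational(1, 2)))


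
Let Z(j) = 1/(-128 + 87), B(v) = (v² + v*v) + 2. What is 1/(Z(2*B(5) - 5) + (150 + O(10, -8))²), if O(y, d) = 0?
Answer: 41/922499 ≈ 4.4445e-5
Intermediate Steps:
B(v) = 2 + 2*v² (B(v) = (v² + v²) + 2 = 2*v² + 2 = 2 + 2*v²)
Z(j) = -1/41 (Z(j) = 1/(-41) = -1/41)
1/(Z(2*B(5) - 5) + (150 + O(10, -8))²) = 1/(-1/41 + (150 + 0)²) = 1/(-1/41 + 150²) = 1/(-1/41 + 22500) = 1/(922499/41) = 41/922499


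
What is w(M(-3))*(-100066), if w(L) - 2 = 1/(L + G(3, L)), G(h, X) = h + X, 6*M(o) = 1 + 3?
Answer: -2901914/13 ≈ -2.2322e+5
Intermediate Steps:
M(o) = 2/3 (M(o) = (1 + 3)/6 = (1/6)*4 = 2/3)
G(h, X) = X + h
w(L) = 2 + 1/(3 + 2*L) (w(L) = 2 + 1/(L + (L + 3)) = 2 + 1/(L + (3 + L)) = 2 + 1/(3 + 2*L))
w(M(-3))*(-100066) = ((7 + 4*(2/3))/(3 + 2*(2/3)))*(-100066) = ((7 + 8/3)/(3 + 4/3))*(-100066) = ((29/3)/(13/3))*(-100066) = ((3/13)*(29/3))*(-100066) = (29/13)*(-100066) = -2901914/13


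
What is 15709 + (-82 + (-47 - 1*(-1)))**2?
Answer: 32093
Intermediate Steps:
15709 + (-82 + (-47 - 1*(-1)))**2 = 15709 + (-82 + (-47 + 1))**2 = 15709 + (-82 - 46)**2 = 15709 + (-128)**2 = 15709 + 16384 = 32093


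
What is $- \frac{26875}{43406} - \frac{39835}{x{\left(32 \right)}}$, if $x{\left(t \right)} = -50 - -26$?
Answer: $\frac{864216505}{520872} \approx 1659.2$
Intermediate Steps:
$x{\left(t \right)} = -24$ ($x{\left(t \right)} = -50 + 26 = -24$)
$- \frac{26875}{43406} - \frac{39835}{x{\left(32 \right)}} = - \frac{26875}{43406} - \frac{39835}{-24} = \left(-26875\right) \frac{1}{43406} - - \frac{39835}{24} = - \frac{26875}{43406} + \frac{39835}{24} = \frac{864216505}{520872}$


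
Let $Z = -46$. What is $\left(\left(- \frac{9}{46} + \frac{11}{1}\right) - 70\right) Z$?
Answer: $2723$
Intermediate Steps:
$\left(\left(- \frac{9}{46} + \frac{11}{1}\right) - 70\right) Z = \left(\left(- \frac{9}{46} + \frac{11}{1}\right) - 70\right) \left(-46\right) = \left(\left(\left(-9\right) \frac{1}{46} + 11 \cdot 1\right) - 70\right) \left(-46\right) = \left(\left(- \frac{9}{46} + 11\right) - 70\right) \left(-46\right) = \left(\frac{497}{46} - 70\right) \left(-46\right) = \left(- \frac{2723}{46}\right) \left(-46\right) = 2723$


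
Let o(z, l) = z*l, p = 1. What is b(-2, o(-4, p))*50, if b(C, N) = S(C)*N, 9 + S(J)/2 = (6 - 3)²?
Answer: 0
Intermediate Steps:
o(z, l) = l*z
S(J) = 0 (S(J) = -18 + 2*(6 - 3)² = -18 + 2*3² = -18 + 2*9 = -18 + 18 = 0)
b(C, N) = 0 (b(C, N) = 0*N = 0)
b(-2, o(-4, p))*50 = 0*50 = 0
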